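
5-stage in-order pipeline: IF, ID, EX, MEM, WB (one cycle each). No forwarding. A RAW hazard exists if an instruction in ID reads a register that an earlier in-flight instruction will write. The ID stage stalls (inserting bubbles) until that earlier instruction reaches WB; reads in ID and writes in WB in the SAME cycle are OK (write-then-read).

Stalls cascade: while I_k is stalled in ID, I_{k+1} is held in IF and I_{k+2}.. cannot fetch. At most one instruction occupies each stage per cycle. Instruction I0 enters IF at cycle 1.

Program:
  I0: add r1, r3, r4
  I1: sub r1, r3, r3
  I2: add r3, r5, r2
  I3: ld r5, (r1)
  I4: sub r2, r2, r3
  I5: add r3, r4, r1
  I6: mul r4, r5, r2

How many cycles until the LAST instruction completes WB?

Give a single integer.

I0 add r1 <- r3,r4: IF@1 ID@2 stall=0 (-) EX@3 MEM@4 WB@5
I1 sub r1 <- r3,r3: IF@2 ID@3 stall=0 (-) EX@4 MEM@5 WB@6
I2 add r3 <- r5,r2: IF@3 ID@4 stall=0 (-) EX@5 MEM@6 WB@7
I3 ld r5 <- r1: IF@4 ID@5 stall=1 (RAW on I1.r1 (WB@6)) EX@7 MEM@8 WB@9
I4 sub r2 <- r2,r3: IF@5 ID@7 stall=0 (-) EX@8 MEM@9 WB@10
I5 add r3 <- r4,r1: IF@7 ID@8 stall=0 (-) EX@9 MEM@10 WB@11
I6 mul r4 <- r5,r2: IF@8 ID@9 stall=1 (RAW on I4.r2 (WB@10)) EX@11 MEM@12 WB@13

Answer: 13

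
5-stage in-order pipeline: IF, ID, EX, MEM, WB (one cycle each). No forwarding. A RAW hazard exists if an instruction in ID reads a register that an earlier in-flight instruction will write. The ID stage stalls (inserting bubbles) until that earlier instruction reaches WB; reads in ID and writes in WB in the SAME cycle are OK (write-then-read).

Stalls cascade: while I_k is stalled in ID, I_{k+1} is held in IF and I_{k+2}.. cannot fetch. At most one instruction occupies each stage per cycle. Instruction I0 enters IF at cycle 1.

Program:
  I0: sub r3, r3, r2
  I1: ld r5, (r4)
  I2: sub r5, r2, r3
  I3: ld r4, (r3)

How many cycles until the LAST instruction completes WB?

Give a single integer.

Answer: 9

Derivation:
I0 sub r3 <- r3,r2: IF@1 ID@2 stall=0 (-) EX@3 MEM@4 WB@5
I1 ld r5 <- r4: IF@2 ID@3 stall=0 (-) EX@4 MEM@5 WB@6
I2 sub r5 <- r2,r3: IF@3 ID@4 stall=1 (RAW on I0.r3 (WB@5)) EX@6 MEM@7 WB@8
I3 ld r4 <- r3: IF@4 ID@6 stall=0 (-) EX@7 MEM@8 WB@9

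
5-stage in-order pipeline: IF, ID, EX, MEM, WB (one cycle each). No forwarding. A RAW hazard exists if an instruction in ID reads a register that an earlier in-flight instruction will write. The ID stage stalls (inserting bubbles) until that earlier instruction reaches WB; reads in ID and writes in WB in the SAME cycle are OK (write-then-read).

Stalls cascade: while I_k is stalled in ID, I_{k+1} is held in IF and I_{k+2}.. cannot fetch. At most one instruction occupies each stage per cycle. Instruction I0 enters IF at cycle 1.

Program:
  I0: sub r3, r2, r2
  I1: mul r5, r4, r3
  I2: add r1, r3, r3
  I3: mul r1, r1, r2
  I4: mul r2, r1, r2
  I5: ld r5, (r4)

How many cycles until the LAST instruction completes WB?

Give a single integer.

I0 sub r3 <- r2,r2: IF@1 ID@2 stall=0 (-) EX@3 MEM@4 WB@5
I1 mul r5 <- r4,r3: IF@2 ID@3 stall=2 (RAW on I0.r3 (WB@5)) EX@6 MEM@7 WB@8
I2 add r1 <- r3,r3: IF@3 ID@6 stall=0 (-) EX@7 MEM@8 WB@9
I3 mul r1 <- r1,r2: IF@6 ID@7 stall=2 (RAW on I2.r1 (WB@9)) EX@10 MEM@11 WB@12
I4 mul r2 <- r1,r2: IF@7 ID@10 stall=2 (RAW on I3.r1 (WB@12)) EX@13 MEM@14 WB@15
I5 ld r5 <- r4: IF@10 ID@13 stall=0 (-) EX@14 MEM@15 WB@16

Answer: 16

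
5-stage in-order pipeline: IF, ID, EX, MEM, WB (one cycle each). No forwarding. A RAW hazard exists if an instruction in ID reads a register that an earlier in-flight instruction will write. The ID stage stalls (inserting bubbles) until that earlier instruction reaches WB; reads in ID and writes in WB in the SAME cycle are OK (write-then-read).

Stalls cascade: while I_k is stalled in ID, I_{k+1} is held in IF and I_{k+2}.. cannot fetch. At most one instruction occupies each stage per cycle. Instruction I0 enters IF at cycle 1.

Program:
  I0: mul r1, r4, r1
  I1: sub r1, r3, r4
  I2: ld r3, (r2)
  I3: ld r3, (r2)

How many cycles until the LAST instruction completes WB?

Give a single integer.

I0 mul r1 <- r4,r1: IF@1 ID@2 stall=0 (-) EX@3 MEM@4 WB@5
I1 sub r1 <- r3,r4: IF@2 ID@3 stall=0 (-) EX@4 MEM@5 WB@6
I2 ld r3 <- r2: IF@3 ID@4 stall=0 (-) EX@5 MEM@6 WB@7
I3 ld r3 <- r2: IF@4 ID@5 stall=0 (-) EX@6 MEM@7 WB@8

Answer: 8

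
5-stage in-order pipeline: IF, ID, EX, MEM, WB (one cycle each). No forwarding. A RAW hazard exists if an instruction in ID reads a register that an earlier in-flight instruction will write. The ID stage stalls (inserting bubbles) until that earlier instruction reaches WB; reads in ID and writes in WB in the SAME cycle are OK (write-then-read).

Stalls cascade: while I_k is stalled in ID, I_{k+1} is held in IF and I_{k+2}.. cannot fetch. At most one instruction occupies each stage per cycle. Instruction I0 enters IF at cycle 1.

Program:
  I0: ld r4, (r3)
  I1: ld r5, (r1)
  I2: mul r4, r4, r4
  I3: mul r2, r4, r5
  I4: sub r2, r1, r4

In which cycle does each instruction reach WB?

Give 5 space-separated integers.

I0 ld r4 <- r3: IF@1 ID@2 stall=0 (-) EX@3 MEM@4 WB@5
I1 ld r5 <- r1: IF@2 ID@3 stall=0 (-) EX@4 MEM@5 WB@6
I2 mul r4 <- r4,r4: IF@3 ID@4 stall=1 (RAW on I0.r4 (WB@5)) EX@6 MEM@7 WB@8
I3 mul r2 <- r4,r5: IF@4 ID@6 stall=2 (RAW on I2.r4 (WB@8)) EX@9 MEM@10 WB@11
I4 sub r2 <- r1,r4: IF@6 ID@9 stall=0 (-) EX@10 MEM@11 WB@12

Answer: 5 6 8 11 12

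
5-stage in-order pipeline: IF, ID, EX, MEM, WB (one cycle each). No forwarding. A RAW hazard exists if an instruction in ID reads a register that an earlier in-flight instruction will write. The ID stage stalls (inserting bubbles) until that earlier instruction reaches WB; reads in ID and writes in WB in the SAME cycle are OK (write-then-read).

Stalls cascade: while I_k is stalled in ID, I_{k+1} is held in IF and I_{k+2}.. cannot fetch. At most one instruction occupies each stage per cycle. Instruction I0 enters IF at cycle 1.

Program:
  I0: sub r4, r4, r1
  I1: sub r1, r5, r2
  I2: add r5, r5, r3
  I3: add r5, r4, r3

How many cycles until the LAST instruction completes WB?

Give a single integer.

Answer: 8

Derivation:
I0 sub r4 <- r4,r1: IF@1 ID@2 stall=0 (-) EX@3 MEM@4 WB@5
I1 sub r1 <- r5,r2: IF@2 ID@3 stall=0 (-) EX@4 MEM@5 WB@6
I2 add r5 <- r5,r3: IF@3 ID@4 stall=0 (-) EX@5 MEM@6 WB@7
I3 add r5 <- r4,r3: IF@4 ID@5 stall=0 (-) EX@6 MEM@7 WB@8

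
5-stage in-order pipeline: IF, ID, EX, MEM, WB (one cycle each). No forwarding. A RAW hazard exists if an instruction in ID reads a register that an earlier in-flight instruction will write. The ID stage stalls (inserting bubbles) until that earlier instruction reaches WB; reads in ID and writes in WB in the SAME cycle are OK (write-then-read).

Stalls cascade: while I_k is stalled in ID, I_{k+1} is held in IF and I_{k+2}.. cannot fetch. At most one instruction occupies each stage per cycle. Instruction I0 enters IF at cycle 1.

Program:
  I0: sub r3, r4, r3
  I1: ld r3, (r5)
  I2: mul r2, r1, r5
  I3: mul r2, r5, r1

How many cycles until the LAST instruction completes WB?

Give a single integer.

I0 sub r3 <- r4,r3: IF@1 ID@2 stall=0 (-) EX@3 MEM@4 WB@5
I1 ld r3 <- r5: IF@2 ID@3 stall=0 (-) EX@4 MEM@5 WB@6
I2 mul r2 <- r1,r5: IF@3 ID@4 stall=0 (-) EX@5 MEM@6 WB@7
I3 mul r2 <- r5,r1: IF@4 ID@5 stall=0 (-) EX@6 MEM@7 WB@8

Answer: 8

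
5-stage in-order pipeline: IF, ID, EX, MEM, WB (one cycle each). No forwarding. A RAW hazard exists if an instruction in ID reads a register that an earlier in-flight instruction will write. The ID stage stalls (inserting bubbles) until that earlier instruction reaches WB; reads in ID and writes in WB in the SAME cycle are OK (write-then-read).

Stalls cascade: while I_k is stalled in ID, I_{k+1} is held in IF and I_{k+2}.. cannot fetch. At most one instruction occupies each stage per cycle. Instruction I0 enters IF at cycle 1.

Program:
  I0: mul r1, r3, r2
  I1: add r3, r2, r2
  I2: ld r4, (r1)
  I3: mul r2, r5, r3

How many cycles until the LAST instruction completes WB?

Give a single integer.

I0 mul r1 <- r3,r2: IF@1 ID@2 stall=0 (-) EX@3 MEM@4 WB@5
I1 add r3 <- r2,r2: IF@2 ID@3 stall=0 (-) EX@4 MEM@5 WB@6
I2 ld r4 <- r1: IF@3 ID@4 stall=1 (RAW on I0.r1 (WB@5)) EX@6 MEM@7 WB@8
I3 mul r2 <- r5,r3: IF@4 ID@6 stall=0 (-) EX@7 MEM@8 WB@9

Answer: 9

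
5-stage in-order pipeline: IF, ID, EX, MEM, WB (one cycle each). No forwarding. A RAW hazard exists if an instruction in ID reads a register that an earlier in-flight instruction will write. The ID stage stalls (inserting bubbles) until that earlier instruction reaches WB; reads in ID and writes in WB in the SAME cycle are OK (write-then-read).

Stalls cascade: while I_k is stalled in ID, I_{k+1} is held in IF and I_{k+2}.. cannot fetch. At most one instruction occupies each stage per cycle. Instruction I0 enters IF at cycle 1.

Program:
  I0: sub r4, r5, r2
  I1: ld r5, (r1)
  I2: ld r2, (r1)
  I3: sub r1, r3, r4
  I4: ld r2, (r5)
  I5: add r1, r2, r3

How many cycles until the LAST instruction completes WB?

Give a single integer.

Answer: 12

Derivation:
I0 sub r4 <- r5,r2: IF@1 ID@2 stall=0 (-) EX@3 MEM@4 WB@5
I1 ld r5 <- r1: IF@2 ID@3 stall=0 (-) EX@4 MEM@5 WB@6
I2 ld r2 <- r1: IF@3 ID@4 stall=0 (-) EX@5 MEM@6 WB@7
I3 sub r1 <- r3,r4: IF@4 ID@5 stall=0 (-) EX@6 MEM@7 WB@8
I4 ld r2 <- r5: IF@5 ID@6 stall=0 (-) EX@7 MEM@8 WB@9
I5 add r1 <- r2,r3: IF@6 ID@7 stall=2 (RAW on I4.r2 (WB@9)) EX@10 MEM@11 WB@12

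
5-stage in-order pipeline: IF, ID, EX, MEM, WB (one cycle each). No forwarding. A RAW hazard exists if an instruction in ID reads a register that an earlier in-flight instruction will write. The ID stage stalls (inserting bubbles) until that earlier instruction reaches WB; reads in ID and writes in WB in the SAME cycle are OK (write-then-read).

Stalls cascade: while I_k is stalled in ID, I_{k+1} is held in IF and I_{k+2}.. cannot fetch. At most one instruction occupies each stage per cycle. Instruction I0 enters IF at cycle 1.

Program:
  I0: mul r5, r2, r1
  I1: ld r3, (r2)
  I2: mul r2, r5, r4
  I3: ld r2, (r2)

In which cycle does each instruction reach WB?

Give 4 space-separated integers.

Answer: 5 6 8 11

Derivation:
I0 mul r5 <- r2,r1: IF@1 ID@2 stall=0 (-) EX@3 MEM@4 WB@5
I1 ld r3 <- r2: IF@2 ID@3 stall=0 (-) EX@4 MEM@5 WB@6
I2 mul r2 <- r5,r4: IF@3 ID@4 stall=1 (RAW on I0.r5 (WB@5)) EX@6 MEM@7 WB@8
I3 ld r2 <- r2: IF@4 ID@6 stall=2 (RAW on I2.r2 (WB@8)) EX@9 MEM@10 WB@11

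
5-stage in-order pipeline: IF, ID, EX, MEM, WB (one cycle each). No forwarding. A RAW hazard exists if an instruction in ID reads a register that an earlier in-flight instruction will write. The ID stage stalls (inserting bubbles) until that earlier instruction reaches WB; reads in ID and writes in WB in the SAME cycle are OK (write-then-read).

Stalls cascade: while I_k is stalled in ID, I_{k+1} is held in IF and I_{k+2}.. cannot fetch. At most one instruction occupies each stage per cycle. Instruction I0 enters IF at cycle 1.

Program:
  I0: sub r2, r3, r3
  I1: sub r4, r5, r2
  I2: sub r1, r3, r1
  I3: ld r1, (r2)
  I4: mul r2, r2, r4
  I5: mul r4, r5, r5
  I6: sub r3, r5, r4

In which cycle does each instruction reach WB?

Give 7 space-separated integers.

I0 sub r2 <- r3,r3: IF@1 ID@2 stall=0 (-) EX@3 MEM@4 WB@5
I1 sub r4 <- r5,r2: IF@2 ID@3 stall=2 (RAW on I0.r2 (WB@5)) EX@6 MEM@7 WB@8
I2 sub r1 <- r3,r1: IF@3 ID@6 stall=0 (-) EX@7 MEM@8 WB@9
I3 ld r1 <- r2: IF@6 ID@7 stall=0 (-) EX@8 MEM@9 WB@10
I4 mul r2 <- r2,r4: IF@7 ID@8 stall=0 (-) EX@9 MEM@10 WB@11
I5 mul r4 <- r5,r5: IF@8 ID@9 stall=0 (-) EX@10 MEM@11 WB@12
I6 sub r3 <- r5,r4: IF@9 ID@10 stall=2 (RAW on I5.r4 (WB@12)) EX@13 MEM@14 WB@15

Answer: 5 8 9 10 11 12 15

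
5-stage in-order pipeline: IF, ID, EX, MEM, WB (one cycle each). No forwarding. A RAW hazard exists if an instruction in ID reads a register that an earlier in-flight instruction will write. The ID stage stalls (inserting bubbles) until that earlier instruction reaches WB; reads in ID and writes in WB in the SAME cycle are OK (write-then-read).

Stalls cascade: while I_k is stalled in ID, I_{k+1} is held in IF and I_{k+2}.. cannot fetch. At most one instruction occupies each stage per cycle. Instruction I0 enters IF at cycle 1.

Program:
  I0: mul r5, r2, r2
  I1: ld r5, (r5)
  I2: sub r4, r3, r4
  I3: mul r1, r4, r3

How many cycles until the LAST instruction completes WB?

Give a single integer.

Answer: 12

Derivation:
I0 mul r5 <- r2,r2: IF@1 ID@2 stall=0 (-) EX@3 MEM@4 WB@5
I1 ld r5 <- r5: IF@2 ID@3 stall=2 (RAW on I0.r5 (WB@5)) EX@6 MEM@7 WB@8
I2 sub r4 <- r3,r4: IF@3 ID@6 stall=0 (-) EX@7 MEM@8 WB@9
I3 mul r1 <- r4,r3: IF@6 ID@7 stall=2 (RAW on I2.r4 (WB@9)) EX@10 MEM@11 WB@12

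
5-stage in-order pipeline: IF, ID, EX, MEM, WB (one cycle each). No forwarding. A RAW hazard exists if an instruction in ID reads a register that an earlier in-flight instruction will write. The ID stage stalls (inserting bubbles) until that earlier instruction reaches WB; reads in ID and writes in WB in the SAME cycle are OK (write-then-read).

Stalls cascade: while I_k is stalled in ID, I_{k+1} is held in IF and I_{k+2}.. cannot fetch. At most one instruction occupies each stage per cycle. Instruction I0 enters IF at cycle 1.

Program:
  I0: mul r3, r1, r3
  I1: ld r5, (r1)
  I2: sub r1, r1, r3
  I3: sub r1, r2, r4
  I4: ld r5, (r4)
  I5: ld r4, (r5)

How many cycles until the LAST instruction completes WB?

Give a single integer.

Answer: 13

Derivation:
I0 mul r3 <- r1,r3: IF@1 ID@2 stall=0 (-) EX@3 MEM@4 WB@5
I1 ld r5 <- r1: IF@2 ID@3 stall=0 (-) EX@4 MEM@5 WB@6
I2 sub r1 <- r1,r3: IF@3 ID@4 stall=1 (RAW on I0.r3 (WB@5)) EX@6 MEM@7 WB@8
I3 sub r1 <- r2,r4: IF@4 ID@6 stall=0 (-) EX@7 MEM@8 WB@9
I4 ld r5 <- r4: IF@6 ID@7 stall=0 (-) EX@8 MEM@9 WB@10
I5 ld r4 <- r5: IF@7 ID@8 stall=2 (RAW on I4.r5 (WB@10)) EX@11 MEM@12 WB@13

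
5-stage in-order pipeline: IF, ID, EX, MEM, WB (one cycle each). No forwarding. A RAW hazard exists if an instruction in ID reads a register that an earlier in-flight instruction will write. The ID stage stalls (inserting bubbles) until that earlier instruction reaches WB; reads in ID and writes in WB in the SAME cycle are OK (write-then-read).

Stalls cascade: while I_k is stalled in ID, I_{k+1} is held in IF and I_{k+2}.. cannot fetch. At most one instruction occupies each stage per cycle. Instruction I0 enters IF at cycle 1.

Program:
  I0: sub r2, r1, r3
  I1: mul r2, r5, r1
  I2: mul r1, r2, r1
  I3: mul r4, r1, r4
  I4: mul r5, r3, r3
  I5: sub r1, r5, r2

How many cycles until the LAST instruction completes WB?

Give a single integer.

I0 sub r2 <- r1,r3: IF@1 ID@2 stall=0 (-) EX@3 MEM@4 WB@5
I1 mul r2 <- r5,r1: IF@2 ID@3 stall=0 (-) EX@4 MEM@5 WB@6
I2 mul r1 <- r2,r1: IF@3 ID@4 stall=2 (RAW on I1.r2 (WB@6)) EX@7 MEM@8 WB@9
I3 mul r4 <- r1,r4: IF@4 ID@7 stall=2 (RAW on I2.r1 (WB@9)) EX@10 MEM@11 WB@12
I4 mul r5 <- r3,r3: IF@7 ID@10 stall=0 (-) EX@11 MEM@12 WB@13
I5 sub r1 <- r5,r2: IF@10 ID@11 stall=2 (RAW on I4.r5 (WB@13)) EX@14 MEM@15 WB@16

Answer: 16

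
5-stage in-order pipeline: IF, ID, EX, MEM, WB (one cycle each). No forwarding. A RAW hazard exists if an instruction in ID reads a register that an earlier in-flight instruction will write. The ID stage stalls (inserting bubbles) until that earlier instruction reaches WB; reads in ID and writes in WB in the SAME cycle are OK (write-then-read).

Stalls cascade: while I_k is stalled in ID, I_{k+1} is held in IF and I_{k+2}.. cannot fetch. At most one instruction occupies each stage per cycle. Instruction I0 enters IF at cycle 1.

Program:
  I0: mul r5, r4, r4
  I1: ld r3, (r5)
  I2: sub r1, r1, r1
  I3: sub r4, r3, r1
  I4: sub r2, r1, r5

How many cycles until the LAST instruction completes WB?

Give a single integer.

Answer: 13

Derivation:
I0 mul r5 <- r4,r4: IF@1 ID@2 stall=0 (-) EX@3 MEM@4 WB@5
I1 ld r3 <- r5: IF@2 ID@3 stall=2 (RAW on I0.r5 (WB@5)) EX@6 MEM@7 WB@8
I2 sub r1 <- r1,r1: IF@3 ID@6 stall=0 (-) EX@7 MEM@8 WB@9
I3 sub r4 <- r3,r1: IF@6 ID@7 stall=2 (RAW on I2.r1 (WB@9)) EX@10 MEM@11 WB@12
I4 sub r2 <- r1,r5: IF@7 ID@10 stall=0 (-) EX@11 MEM@12 WB@13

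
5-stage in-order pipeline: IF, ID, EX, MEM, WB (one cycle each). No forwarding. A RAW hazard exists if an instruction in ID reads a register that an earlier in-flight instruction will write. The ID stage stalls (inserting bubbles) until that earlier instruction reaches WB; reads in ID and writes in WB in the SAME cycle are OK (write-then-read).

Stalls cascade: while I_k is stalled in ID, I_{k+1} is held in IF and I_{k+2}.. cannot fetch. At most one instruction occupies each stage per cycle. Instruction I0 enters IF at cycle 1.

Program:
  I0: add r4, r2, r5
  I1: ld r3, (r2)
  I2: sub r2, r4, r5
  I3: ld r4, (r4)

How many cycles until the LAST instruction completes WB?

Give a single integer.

I0 add r4 <- r2,r5: IF@1 ID@2 stall=0 (-) EX@3 MEM@4 WB@5
I1 ld r3 <- r2: IF@2 ID@3 stall=0 (-) EX@4 MEM@5 WB@6
I2 sub r2 <- r4,r5: IF@3 ID@4 stall=1 (RAW on I0.r4 (WB@5)) EX@6 MEM@7 WB@8
I3 ld r4 <- r4: IF@4 ID@6 stall=0 (-) EX@7 MEM@8 WB@9

Answer: 9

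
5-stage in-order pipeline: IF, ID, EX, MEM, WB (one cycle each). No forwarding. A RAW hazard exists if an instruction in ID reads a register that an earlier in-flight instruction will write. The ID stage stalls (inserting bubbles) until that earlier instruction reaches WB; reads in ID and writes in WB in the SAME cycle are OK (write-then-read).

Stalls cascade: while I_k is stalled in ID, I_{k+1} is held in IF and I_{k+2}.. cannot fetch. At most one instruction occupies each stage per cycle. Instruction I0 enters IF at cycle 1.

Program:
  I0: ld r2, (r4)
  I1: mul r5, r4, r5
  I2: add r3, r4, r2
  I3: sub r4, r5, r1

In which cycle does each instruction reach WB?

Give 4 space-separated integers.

Answer: 5 6 8 9

Derivation:
I0 ld r2 <- r4: IF@1 ID@2 stall=0 (-) EX@3 MEM@4 WB@5
I1 mul r5 <- r4,r5: IF@2 ID@3 stall=0 (-) EX@4 MEM@5 WB@6
I2 add r3 <- r4,r2: IF@3 ID@4 stall=1 (RAW on I0.r2 (WB@5)) EX@6 MEM@7 WB@8
I3 sub r4 <- r5,r1: IF@4 ID@6 stall=0 (-) EX@7 MEM@8 WB@9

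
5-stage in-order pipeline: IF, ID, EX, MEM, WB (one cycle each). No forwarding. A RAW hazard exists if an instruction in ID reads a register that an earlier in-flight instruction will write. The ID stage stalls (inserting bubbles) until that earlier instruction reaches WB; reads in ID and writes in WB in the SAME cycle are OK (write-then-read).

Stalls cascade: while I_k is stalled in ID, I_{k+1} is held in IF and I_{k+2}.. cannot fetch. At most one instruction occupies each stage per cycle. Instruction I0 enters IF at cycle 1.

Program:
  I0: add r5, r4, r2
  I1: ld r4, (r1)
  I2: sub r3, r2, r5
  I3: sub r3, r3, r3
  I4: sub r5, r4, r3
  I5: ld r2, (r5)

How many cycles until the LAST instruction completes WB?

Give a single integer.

I0 add r5 <- r4,r2: IF@1 ID@2 stall=0 (-) EX@3 MEM@4 WB@5
I1 ld r4 <- r1: IF@2 ID@3 stall=0 (-) EX@4 MEM@5 WB@6
I2 sub r3 <- r2,r5: IF@3 ID@4 stall=1 (RAW on I0.r5 (WB@5)) EX@6 MEM@7 WB@8
I3 sub r3 <- r3,r3: IF@4 ID@6 stall=2 (RAW on I2.r3 (WB@8)) EX@9 MEM@10 WB@11
I4 sub r5 <- r4,r3: IF@6 ID@9 stall=2 (RAW on I3.r3 (WB@11)) EX@12 MEM@13 WB@14
I5 ld r2 <- r5: IF@9 ID@12 stall=2 (RAW on I4.r5 (WB@14)) EX@15 MEM@16 WB@17

Answer: 17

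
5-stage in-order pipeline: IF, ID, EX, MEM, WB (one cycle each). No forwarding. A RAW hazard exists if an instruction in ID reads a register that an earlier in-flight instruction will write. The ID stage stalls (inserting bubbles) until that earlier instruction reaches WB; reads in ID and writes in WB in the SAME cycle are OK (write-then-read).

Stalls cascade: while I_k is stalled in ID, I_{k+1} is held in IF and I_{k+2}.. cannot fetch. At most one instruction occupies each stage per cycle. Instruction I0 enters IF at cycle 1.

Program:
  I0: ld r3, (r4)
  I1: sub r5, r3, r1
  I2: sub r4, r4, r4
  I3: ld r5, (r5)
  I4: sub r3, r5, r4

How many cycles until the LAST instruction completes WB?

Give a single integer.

I0 ld r3 <- r4: IF@1 ID@2 stall=0 (-) EX@3 MEM@4 WB@5
I1 sub r5 <- r3,r1: IF@2 ID@3 stall=2 (RAW on I0.r3 (WB@5)) EX@6 MEM@7 WB@8
I2 sub r4 <- r4,r4: IF@3 ID@6 stall=0 (-) EX@7 MEM@8 WB@9
I3 ld r5 <- r5: IF@6 ID@7 stall=1 (RAW on I1.r5 (WB@8)) EX@9 MEM@10 WB@11
I4 sub r3 <- r5,r4: IF@7 ID@9 stall=2 (RAW on I3.r5 (WB@11)) EX@12 MEM@13 WB@14

Answer: 14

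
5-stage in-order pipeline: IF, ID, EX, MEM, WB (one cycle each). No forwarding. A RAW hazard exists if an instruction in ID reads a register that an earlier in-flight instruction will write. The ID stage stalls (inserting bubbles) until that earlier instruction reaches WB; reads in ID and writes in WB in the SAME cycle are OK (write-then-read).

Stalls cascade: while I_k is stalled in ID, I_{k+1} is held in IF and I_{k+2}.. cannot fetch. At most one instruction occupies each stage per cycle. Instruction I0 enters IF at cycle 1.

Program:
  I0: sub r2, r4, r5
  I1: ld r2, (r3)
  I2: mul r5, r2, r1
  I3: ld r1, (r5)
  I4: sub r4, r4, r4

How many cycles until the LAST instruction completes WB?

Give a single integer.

I0 sub r2 <- r4,r5: IF@1 ID@2 stall=0 (-) EX@3 MEM@4 WB@5
I1 ld r2 <- r3: IF@2 ID@3 stall=0 (-) EX@4 MEM@5 WB@6
I2 mul r5 <- r2,r1: IF@3 ID@4 stall=2 (RAW on I1.r2 (WB@6)) EX@7 MEM@8 WB@9
I3 ld r1 <- r5: IF@4 ID@7 stall=2 (RAW on I2.r5 (WB@9)) EX@10 MEM@11 WB@12
I4 sub r4 <- r4,r4: IF@7 ID@10 stall=0 (-) EX@11 MEM@12 WB@13

Answer: 13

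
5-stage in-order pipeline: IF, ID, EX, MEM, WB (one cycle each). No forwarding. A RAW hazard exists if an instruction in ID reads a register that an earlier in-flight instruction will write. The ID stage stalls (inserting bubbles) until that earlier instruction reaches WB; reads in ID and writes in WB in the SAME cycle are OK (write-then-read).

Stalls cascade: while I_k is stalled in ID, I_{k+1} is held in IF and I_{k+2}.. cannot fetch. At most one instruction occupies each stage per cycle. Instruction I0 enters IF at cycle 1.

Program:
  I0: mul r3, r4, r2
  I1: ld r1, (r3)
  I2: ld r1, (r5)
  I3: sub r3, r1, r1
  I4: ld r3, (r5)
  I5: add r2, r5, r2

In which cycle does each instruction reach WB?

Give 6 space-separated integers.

I0 mul r3 <- r4,r2: IF@1 ID@2 stall=0 (-) EX@3 MEM@4 WB@5
I1 ld r1 <- r3: IF@2 ID@3 stall=2 (RAW on I0.r3 (WB@5)) EX@6 MEM@7 WB@8
I2 ld r1 <- r5: IF@3 ID@6 stall=0 (-) EX@7 MEM@8 WB@9
I3 sub r3 <- r1,r1: IF@6 ID@7 stall=2 (RAW on I2.r1 (WB@9)) EX@10 MEM@11 WB@12
I4 ld r3 <- r5: IF@7 ID@10 stall=0 (-) EX@11 MEM@12 WB@13
I5 add r2 <- r5,r2: IF@10 ID@11 stall=0 (-) EX@12 MEM@13 WB@14

Answer: 5 8 9 12 13 14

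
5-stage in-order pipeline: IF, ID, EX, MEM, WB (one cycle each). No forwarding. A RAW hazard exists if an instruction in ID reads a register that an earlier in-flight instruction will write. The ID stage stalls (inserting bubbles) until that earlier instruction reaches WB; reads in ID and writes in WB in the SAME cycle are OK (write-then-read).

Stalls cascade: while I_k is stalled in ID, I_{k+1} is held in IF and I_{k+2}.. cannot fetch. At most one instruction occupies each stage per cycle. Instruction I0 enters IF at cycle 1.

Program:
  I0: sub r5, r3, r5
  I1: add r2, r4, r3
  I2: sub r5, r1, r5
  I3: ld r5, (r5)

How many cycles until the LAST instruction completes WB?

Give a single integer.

Answer: 11

Derivation:
I0 sub r5 <- r3,r5: IF@1 ID@2 stall=0 (-) EX@3 MEM@4 WB@5
I1 add r2 <- r4,r3: IF@2 ID@3 stall=0 (-) EX@4 MEM@5 WB@6
I2 sub r5 <- r1,r5: IF@3 ID@4 stall=1 (RAW on I0.r5 (WB@5)) EX@6 MEM@7 WB@8
I3 ld r5 <- r5: IF@4 ID@6 stall=2 (RAW on I2.r5 (WB@8)) EX@9 MEM@10 WB@11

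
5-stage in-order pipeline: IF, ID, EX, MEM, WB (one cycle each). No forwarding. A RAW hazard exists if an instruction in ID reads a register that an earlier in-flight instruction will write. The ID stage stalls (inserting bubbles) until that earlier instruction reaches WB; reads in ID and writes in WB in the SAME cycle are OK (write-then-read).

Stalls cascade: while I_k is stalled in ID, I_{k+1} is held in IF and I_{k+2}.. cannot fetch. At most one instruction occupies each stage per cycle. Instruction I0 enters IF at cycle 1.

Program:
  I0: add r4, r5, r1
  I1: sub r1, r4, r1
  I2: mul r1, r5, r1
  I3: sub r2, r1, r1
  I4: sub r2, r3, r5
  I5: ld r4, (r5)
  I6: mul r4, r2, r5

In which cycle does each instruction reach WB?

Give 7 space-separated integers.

I0 add r4 <- r5,r1: IF@1 ID@2 stall=0 (-) EX@3 MEM@4 WB@5
I1 sub r1 <- r4,r1: IF@2 ID@3 stall=2 (RAW on I0.r4 (WB@5)) EX@6 MEM@7 WB@8
I2 mul r1 <- r5,r1: IF@3 ID@6 stall=2 (RAW on I1.r1 (WB@8)) EX@9 MEM@10 WB@11
I3 sub r2 <- r1,r1: IF@6 ID@9 stall=2 (RAW on I2.r1 (WB@11)) EX@12 MEM@13 WB@14
I4 sub r2 <- r3,r5: IF@9 ID@12 stall=0 (-) EX@13 MEM@14 WB@15
I5 ld r4 <- r5: IF@12 ID@13 stall=0 (-) EX@14 MEM@15 WB@16
I6 mul r4 <- r2,r5: IF@13 ID@14 stall=1 (RAW on I4.r2 (WB@15)) EX@16 MEM@17 WB@18

Answer: 5 8 11 14 15 16 18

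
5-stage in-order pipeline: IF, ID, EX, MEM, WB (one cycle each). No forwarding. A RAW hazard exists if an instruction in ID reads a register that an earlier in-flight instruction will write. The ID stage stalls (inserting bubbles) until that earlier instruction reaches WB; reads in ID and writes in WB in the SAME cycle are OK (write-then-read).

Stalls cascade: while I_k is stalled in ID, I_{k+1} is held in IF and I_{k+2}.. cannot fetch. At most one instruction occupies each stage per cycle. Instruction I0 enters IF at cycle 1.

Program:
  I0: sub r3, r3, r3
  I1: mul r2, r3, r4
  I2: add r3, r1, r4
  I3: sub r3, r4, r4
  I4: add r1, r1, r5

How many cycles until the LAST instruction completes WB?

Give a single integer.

Answer: 11

Derivation:
I0 sub r3 <- r3,r3: IF@1 ID@2 stall=0 (-) EX@3 MEM@4 WB@5
I1 mul r2 <- r3,r4: IF@2 ID@3 stall=2 (RAW on I0.r3 (WB@5)) EX@6 MEM@7 WB@8
I2 add r3 <- r1,r4: IF@3 ID@6 stall=0 (-) EX@7 MEM@8 WB@9
I3 sub r3 <- r4,r4: IF@6 ID@7 stall=0 (-) EX@8 MEM@9 WB@10
I4 add r1 <- r1,r5: IF@7 ID@8 stall=0 (-) EX@9 MEM@10 WB@11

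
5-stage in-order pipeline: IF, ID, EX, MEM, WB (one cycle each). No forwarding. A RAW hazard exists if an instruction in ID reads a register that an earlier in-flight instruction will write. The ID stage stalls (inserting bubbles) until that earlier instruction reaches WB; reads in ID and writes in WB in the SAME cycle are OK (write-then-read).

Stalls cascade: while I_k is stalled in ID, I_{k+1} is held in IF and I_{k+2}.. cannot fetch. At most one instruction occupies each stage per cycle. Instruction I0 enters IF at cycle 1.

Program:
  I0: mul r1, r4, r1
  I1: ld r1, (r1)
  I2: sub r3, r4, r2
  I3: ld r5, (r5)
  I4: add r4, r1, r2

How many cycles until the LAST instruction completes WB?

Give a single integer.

I0 mul r1 <- r4,r1: IF@1 ID@2 stall=0 (-) EX@3 MEM@4 WB@5
I1 ld r1 <- r1: IF@2 ID@3 stall=2 (RAW on I0.r1 (WB@5)) EX@6 MEM@7 WB@8
I2 sub r3 <- r4,r2: IF@3 ID@6 stall=0 (-) EX@7 MEM@8 WB@9
I3 ld r5 <- r5: IF@6 ID@7 stall=0 (-) EX@8 MEM@9 WB@10
I4 add r4 <- r1,r2: IF@7 ID@8 stall=0 (-) EX@9 MEM@10 WB@11

Answer: 11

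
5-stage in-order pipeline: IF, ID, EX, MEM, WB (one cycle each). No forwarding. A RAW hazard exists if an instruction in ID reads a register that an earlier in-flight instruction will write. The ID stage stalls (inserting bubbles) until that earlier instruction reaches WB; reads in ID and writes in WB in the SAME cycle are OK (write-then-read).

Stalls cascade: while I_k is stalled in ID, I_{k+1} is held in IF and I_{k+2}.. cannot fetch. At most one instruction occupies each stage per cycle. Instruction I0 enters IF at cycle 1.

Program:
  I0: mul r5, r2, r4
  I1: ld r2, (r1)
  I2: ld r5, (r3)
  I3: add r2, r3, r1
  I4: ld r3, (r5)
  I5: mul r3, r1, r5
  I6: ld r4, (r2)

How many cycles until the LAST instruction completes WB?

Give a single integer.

Answer: 12

Derivation:
I0 mul r5 <- r2,r4: IF@1 ID@2 stall=0 (-) EX@3 MEM@4 WB@5
I1 ld r2 <- r1: IF@2 ID@3 stall=0 (-) EX@4 MEM@5 WB@6
I2 ld r5 <- r3: IF@3 ID@4 stall=0 (-) EX@5 MEM@6 WB@7
I3 add r2 <- r3,r1: IF@4 ID@5 stall=0 (-) EX@6 MEM@7 WB@8
I4 ld r3 <- r5: IF@5 ID@6 stall=1 (RAW on I2.r5 (WB@7)) EX@8 MEM@9 WB@10
I5 mul r3 <- r1,r5: IF@6 ID@8 stall=0 (-) EX@9 MEM@10 WB@11
I6 ld r4 <- r2: IF@8 ID@9 stall=0 (-) EX@10 MEM@11 WB@12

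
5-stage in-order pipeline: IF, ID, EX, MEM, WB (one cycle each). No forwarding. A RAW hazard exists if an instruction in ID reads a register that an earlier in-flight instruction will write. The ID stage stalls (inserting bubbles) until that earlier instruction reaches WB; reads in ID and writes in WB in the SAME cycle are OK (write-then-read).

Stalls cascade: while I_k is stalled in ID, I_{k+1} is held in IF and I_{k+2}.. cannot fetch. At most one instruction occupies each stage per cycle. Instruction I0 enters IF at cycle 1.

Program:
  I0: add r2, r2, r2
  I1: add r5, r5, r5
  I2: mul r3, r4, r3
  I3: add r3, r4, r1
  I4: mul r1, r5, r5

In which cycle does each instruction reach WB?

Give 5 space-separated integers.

Answer: 5 6 7 8 9

Derivation:
I0 add r2 <- r2,r2: IF@1 ID@2 stall=0 (-) EX@3 MEM@4 WB@5
I1 add r5 <- r5,r5: IF@2 ID@3 stall=0 (-) EX@4 MEM@5 WB@6
I2 mul r3 <- r4,r3: IF@3 ID@4 stall=0 (-) EX@5 MEM@6 WB@7
I3 add r3 <- r4,r1: IF@4 ID@5 stall=0 (-) EX@6 MEM@7 WB@8
I4 mul r1 <- r5,r5: IF@5 ID@6 stall=0 (-) EX@7 MEM@8 WB@9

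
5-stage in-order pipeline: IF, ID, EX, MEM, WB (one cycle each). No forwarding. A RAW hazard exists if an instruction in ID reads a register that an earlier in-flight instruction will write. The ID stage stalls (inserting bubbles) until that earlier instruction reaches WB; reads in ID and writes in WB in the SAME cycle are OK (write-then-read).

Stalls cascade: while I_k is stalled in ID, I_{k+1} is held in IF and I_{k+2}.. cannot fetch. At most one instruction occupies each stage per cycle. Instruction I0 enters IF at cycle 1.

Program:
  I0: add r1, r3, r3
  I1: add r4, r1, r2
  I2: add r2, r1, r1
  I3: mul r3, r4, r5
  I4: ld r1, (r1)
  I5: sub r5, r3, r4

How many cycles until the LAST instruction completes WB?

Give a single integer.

Answer: 14

Derivation:
I0 add r1 <- r3,r3: IF@1 ID@2 stall=0 (-) EX@3 MEM@4 WB@5
I1 add r4 <- r1,r2: IF@2 ID@3 stall=2 (RAW on I0.r1 (WB@5)) EX@6 MEM@7 WB@8
I2 add r2 <- r1,r1: IF@3 ID@6 stall=0 (-) EX@7 MEM@8 WB@9
I3 mul r3 <- r4,r5: IF@6 ID@7 stall=1 (RAW on I1.r4 (WB@8)) EX@9 MEM@10 WB@11
I4 ld r1 <- r1: IF@7 ID@9 stall=0 (-) EX@10 MEM@11 WB@12
I5 sub r5 <- r3,r4: IF@9 ID@10 stall=1 (RAW on I3.r3 (WB@11)) EX@12 MEM@13 WB@14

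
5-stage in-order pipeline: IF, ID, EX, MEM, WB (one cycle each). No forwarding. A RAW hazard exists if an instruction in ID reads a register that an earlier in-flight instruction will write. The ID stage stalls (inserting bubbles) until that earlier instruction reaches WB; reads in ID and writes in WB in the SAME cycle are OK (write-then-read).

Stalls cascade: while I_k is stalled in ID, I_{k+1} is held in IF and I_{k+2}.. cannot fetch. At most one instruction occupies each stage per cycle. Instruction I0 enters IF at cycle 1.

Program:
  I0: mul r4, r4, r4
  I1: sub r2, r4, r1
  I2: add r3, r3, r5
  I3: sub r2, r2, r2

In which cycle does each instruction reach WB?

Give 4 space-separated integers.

I0 mul r4 <- r4,r4: IF@1 ID@2 stall=0 (-) EX@3 MEM@4 WB@5
I1 sub r2 <- r4,r1: IF@2 ID@3 stall=2 (RAW on I0.r4 (WB@5)) EX@6 MEM@7 WB@8
I2 add r3 <- r3,r5: IF@3 ID@6 stall=0 (-) EX@7 MEM@8 WB@9
I3 sub r2 <- r2,r2: IF@6 ID@7 stall=1 (RAW on I1.r2 (WB@8)) EX@9 MEM@10 WB@11

Answer: 5 8 9 11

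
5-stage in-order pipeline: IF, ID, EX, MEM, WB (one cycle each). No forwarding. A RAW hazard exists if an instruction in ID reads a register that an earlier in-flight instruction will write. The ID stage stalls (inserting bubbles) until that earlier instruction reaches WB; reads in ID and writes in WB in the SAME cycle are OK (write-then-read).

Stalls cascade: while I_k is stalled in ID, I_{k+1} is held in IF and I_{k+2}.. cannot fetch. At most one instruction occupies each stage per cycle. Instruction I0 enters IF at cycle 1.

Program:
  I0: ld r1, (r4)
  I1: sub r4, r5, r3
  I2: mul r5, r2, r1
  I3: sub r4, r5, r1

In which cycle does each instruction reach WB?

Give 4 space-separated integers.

Answer: 5 6 8 11

Derivation:
I0 ld r1 <- r4: IF@1 ID@2 stall=0 (-) EX@3 MEM@4 WB@5
I1 sub r4 <- r5,r3: IF@2 ID@3 stall=0 (-) EX@4 MEM@5 WB@6
I2 mul r5 <- r2,r1: IF@3 ID@4 stall=1 (RAW on I0.r1 (WB@5)) EX@6 MEM@7 WB@8
I3 sub r4 <- r5,r1: IF@4 ID@6 stall=2 (RAW on I2.r5 (WB@8)) EX@9 MEM@10 WB@11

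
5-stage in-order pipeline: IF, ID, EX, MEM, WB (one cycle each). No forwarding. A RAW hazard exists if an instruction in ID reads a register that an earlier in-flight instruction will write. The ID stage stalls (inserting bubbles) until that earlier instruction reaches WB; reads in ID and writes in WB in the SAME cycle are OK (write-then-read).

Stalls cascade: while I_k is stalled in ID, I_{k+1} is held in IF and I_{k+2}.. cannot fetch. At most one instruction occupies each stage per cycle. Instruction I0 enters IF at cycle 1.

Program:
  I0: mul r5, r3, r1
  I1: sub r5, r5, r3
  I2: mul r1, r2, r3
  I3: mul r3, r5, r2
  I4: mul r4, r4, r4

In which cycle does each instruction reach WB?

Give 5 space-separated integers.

I0 mul r5 <- r3,r1: IF@1 ID@2 stall=0 (-) EX@3 MEM@4 WB@5
I1 sub r5 <- r5,r3: IF@2 ID@3 stall=2 (RAW on I0.r5 (WB@5)) EX@6 MEM@7 WB@8
I2 mul r1 <- r2,r3: IF@3 ID@6 stall=0 (-) EX@7 MEM@8 WB@9
I3 mul r3 <- r5,r2: IF@6 ID@7 stall=1 (RAW on I1.r5 (WB@8)) EX@9 MEM@10 WB@11
I4 mul r4 <- r4,r4: IF@7 ID@9 stall=0 (-) EX@10 MEM@11 WB@12

Answer: 5 8 9 11 12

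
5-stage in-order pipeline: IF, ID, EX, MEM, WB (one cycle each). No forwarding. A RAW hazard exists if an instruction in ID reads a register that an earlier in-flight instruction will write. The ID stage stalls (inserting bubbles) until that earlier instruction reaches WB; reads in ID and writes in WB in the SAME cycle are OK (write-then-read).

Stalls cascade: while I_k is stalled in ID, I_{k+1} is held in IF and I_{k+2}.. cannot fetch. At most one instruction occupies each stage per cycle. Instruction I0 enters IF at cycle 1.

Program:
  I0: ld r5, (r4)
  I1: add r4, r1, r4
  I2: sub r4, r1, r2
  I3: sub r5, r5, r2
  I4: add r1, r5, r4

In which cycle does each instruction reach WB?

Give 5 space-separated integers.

I0 ld r5 <- r4: IF@1 ID@2 stall=0 (-) EX@3 MEM@4 WB@5
I1 add r4 <- r1,r4: IF@2 ID@3 stall=0 (-) EX@4 MEM@5 WB@6
I2 sub r4 <- r1,r2: IF@3 ID@4 stall=0 (-) EX@5 MEM@6 WB@7
I3 sub r5 <- r5,r2: IF@4 ID@5 stall=0 (-) EX@6 MEM@7 WB@8
I4 add r1 <- r5,r4: IF@5 ID@6 stall=2 (RAW on I3.r5 (WB@8)) EX@9 MEM@10 WB@11

Answer: 5 6 7 8 11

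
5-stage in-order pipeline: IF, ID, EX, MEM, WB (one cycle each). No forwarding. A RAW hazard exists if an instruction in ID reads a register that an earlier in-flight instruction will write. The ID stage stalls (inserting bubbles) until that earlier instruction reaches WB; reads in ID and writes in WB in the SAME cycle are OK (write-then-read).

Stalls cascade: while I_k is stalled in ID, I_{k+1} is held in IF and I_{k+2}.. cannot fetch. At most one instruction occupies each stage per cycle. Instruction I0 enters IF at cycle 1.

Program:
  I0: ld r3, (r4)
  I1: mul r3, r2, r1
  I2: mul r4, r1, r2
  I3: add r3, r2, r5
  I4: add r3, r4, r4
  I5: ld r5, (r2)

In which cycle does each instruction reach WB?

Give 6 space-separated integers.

I0 ld r3 <- r4: IF@1 ID@2 stall=0 (-) EX@3 MEM@4 WB@5
I1 mul r3 <- r2,r1: IF@2 ID@3 stall=0 (-) EX@4 MEM@5 WB@6
I2 mul r4 <- r1,r2: IF@3 ID@4 stall=0 (-) EX@5 MEM@6 WB@7
I3 add r3 <- r2,r5: IF@4 ID@5 stall=0 (-) EX@6 MEM@7 WB@8
I4 add r3 <- r4,r4: IF@5 ID@6 stall=1 (RAW on I2.r4 (WB@7)) EX@8 MEM@9 WB@10
I5 ld r5 <- r2: IF@6 ID@8 stall=0 (-) EX@9 MEM@10 WB@11

Answer: 5 6 7 8 10 11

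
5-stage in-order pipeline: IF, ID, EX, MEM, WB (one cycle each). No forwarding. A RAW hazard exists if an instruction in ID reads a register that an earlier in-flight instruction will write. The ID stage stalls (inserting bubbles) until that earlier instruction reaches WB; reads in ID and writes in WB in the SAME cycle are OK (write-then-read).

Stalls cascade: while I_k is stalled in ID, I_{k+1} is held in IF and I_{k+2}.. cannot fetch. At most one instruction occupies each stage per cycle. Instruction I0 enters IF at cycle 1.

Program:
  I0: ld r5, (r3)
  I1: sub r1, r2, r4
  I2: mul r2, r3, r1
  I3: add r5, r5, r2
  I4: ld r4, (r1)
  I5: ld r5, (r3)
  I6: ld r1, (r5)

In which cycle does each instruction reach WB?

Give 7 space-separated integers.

I0 ld r5 <- r3: IF@1 ID@2 stall=0 (-) EX@3 MEM@4 WB@5
I1 sub r1 <- r2,r4: IF@2 ID@3 stall=0 (-) EX@4 MEM@5 WB@6
I2 mul r2 <- r3,r1: IF@3 ID@4 stall=2 (RAW on I1.r1 (WB@6)) EX@7 MEM@8 WB@9
I3 add r5 <- r5,r2: IF@4 ID@7 stall=2 (RAW on I2.r2 (WB@9)) EX@10 MEM@11 WB@12
I4 ld r4 <- r1: IF@7 ID@10 stall=0 (-) EX@11 MEM@12 WB@13
I5 ld r5 <- r3: IF@10 ID@11 stall=0 (-) EX@12 MEM@13 WB@14
I6 ld r1 <- r5: IF@11 ID@12 stall=2 (RAW on I5.r5 (WB@14)) EX@15 MEM@16 WB@17

Answer: 5 6 9 12 13 14 17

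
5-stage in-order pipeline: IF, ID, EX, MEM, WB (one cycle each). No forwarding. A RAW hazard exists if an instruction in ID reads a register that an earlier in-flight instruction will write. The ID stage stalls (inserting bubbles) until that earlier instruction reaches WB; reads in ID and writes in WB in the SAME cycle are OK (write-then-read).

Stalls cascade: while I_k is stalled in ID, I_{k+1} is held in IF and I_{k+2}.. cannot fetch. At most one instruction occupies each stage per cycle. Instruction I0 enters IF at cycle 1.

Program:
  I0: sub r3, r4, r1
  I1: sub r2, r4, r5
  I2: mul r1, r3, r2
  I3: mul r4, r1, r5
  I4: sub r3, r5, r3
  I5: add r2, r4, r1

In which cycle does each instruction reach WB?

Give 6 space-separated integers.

Answer: 5 6 9 12 13 15

Derivation:
I0 sub r3 <- r4,r1: IF@1 ID@2 stall=0 (-) EX@3 MEM@4 WB@5
I1 sub r2 <- r4,r5: IF@2 ID@3 stall=0 (-) EX@4 MEM@5 WB@6
I2 mul r1 <- r3,r2: IF@3 ID@4 stall=2 (RAW on I1.r2 (WB@6)) EX@7 MEM@8 WB@9
I3 mul r4 <- r1,r5: IF@4 ID@7 stall=2 (RAW on I2.r1 (WB@9)) EX@10 MEM@11 WB@12
I4 sub r3 <- r5,r3: IF@7 ID@10 stall=0 (-) EX@11 MEM@12 WB@13
I5 add r2 <- r4,r1: IF@10 ID@11 stall=1 (RAW on I3.r4 (WB@12)) EX@13 MEM@14 WB@15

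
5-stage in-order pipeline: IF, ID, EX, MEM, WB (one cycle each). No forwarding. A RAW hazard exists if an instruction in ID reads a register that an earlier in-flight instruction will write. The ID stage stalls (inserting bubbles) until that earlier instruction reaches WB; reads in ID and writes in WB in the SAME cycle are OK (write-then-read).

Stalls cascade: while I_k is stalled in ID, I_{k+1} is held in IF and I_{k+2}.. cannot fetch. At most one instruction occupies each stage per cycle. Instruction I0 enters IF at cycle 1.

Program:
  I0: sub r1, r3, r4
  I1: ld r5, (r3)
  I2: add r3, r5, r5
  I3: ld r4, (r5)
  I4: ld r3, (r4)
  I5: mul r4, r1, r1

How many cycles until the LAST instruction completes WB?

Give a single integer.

I0 sub r1 <- r3,r4: IF@1 ID@2 stall=0 (-) EX@3 MEM@4 WB@5
I1 ld r5 <- r3: IF@2 ID@3 stall=0 (-) EX@4 MEM@5 WB@6
I2 add r3 <- r5,r5: IF@3 ID@4 stall=2 (RAW on I1.r5 (WB@6)) EX@7 MEM@8 WB@9
I3 ld r4 <- r5: IF@4 ID@7 stall=0 (-) EX@8 MEM@9 WB@10
I4 ld r3 <- r4: IF@7 ID@8 stall=2 (RAW on I3.r4 (WB@10)) EX@11 MEM@12 WB@13
I5 mul r4 <- r1,r1: IF@8 ID@11 stall=0 (-) EX@12 MEM@13 WB@14

Answer: 14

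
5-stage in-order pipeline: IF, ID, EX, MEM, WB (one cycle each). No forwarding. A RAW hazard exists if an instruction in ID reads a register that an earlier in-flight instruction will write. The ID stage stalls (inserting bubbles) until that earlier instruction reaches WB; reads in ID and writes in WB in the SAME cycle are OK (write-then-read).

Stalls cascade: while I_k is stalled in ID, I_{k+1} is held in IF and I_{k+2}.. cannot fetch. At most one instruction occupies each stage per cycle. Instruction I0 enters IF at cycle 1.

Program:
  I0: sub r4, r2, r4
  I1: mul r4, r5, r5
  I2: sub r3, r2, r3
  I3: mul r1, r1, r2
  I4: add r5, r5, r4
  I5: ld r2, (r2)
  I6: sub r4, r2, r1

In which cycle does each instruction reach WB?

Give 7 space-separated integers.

I0 sub r4 <- r2,r4: IF@1 ID@2 stall=0 (-) EX@3 MEM@4 WB@5
I1 mul r4 <- r5,r5: IF@2 ID@3 stall=0 (-) EX@4 MEM@5 WB@6
I2 sub r3 <- r2,r3: IF@3 ID@4 stall=0 (-) EX@5 MEM@6 WB@7
I3 mul r1 <- r1,r2: IF@4 ID@5 stall=0 (-) EX@6 MEM@7 WB@8
I4 add r5 <- r5,r4: IF@5 ID@6 stall=0 (-) EX@7 MEM@8 WB@9
I5 ld r2 <- r2: IF@6 ID@7 stall=0 (-) EX@8 MEM@9 WB@10
I6 sub r4 <- r2,r1: IF@7 ID@8 stall=2 (RAW on I5.r2 (WB@10)) EX@11 MEM@12 WB@13

Answer: 5 6 7 8 9 10 13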